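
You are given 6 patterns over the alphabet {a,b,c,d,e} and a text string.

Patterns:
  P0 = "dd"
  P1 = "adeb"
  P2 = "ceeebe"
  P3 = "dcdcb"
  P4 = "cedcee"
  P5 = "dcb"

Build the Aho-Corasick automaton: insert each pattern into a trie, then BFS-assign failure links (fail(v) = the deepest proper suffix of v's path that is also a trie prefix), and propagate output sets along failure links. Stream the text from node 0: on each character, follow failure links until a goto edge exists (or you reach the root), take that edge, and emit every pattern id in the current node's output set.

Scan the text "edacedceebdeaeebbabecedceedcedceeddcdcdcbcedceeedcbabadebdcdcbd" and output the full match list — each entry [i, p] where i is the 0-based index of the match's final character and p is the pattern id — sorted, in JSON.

Build automaton:
Trie nodes:
  n0 'ε': a→3 c→7 d→1
  n1 'd': c→13 d→2
  n2 'dd': ·  ←P0
  n3 'a': d→4
  n4 'ad': e→5
  n5 'ade': b→6
  n6 'adeb': ·  ←P1
  n7 'c': e→8
  n8 'ce': d→17 e→9
  n9 'cee': e→10
  n10 'ceee': b→11
  n11 'ceeeb': e→12
  n12 'ceeebe': ·  ←P2
  n13 'dc': b→21 d→14
  n14 'dcd': c→15
  n15 'dcdc': b→16
  n16 'dcdcb': ·  ←P3
  n17 'ced': c→18
  n18 'cedc': e→19
  n19 'cedce': e→20
  n20 'cedcee': ·  ←P4
  n21 'dcb': ·  ←P5

Failure links (BFS by depth):
  fail(1) 'd': from fail(0)=0 chase 'd': 0 ⇒ 0;  out=∅∪out(0)=∅
  fail(3) 'a': from fail(0)=0 chase 'a': 0 ⇒ 0;  out=∅∪out(0)=∅
  fail(7) 'c': from fail(0)=0 chase 'c': 0 ⇒ 0;  out=∅∪out(0)=∅
  fail(2) 'dd': from fail(1)=0 chase 'd': 0 ⇒ 1;  out={0}∪out(1)={0}
  fail(4) 'ad': from fail(3)=0 chase 'd': 0 ⇒ 1;  out=∅∪out(1)=∅
  fail(8) 'ce': from fail(7)=0 chase 'e': 0 ⇒ 0;  out=∅∪out(0)=∅
  fail(13) 'dc': from fail(1)=0 chase 'c': 0 ⇒ 7;  out=∅∪out(7)=∅
  fail(5) 'ade': from fail(4)=1 chase 'e': 1→0 ⇒ 0;  out=∅∪out(0)=∅
  fail(9) 'cee': from fail(8)=0 chase 'e': 0 ⇒ 0;  out=∅∪out(0)=∅
  fail(14) 'dcd': from fail(13)=7 chase 'd': 7→0 ⇒ 1;  out=∅∪out(1)=∅
  fail(17) 'ced': from fail(8)=0 chase 'd': 0 ⇒ 1;  out=∅∪out(1)=∅
  fail(21) 'dcb': from fail(13)=7 chase 'b': 7→0 ⇒ 0;  out={5}∪out(0)={5}
  fail(6) 'adeb': from fail(5)=0 chase 'b': 0 ⇒ 0;  out={1}∪out(0)={1}
  fail(10) 'ceee': from fail(9)=0 chase 'e': 0 ⇒ 0;  out=∅∪out(0)=∅
  fail(15) 'dcdc': from fail(14)=1 chase 'c': 1 ⇒ 13;  out=∅∪out(13)=∅
  fail(18) 'cedc': from fail(17)=1 chase 'c': 1 ⇒ 13;  out=∅∪out(13)=∅
  fail(11) 'ceeeb': from fail(10)=0 chase 'b': 0 ⇒ 0;  out=∅∪out(0)=∅
  fail(16) 'dcdcb': from fail(15)=13 chase 'b': 13 ⇒ 21;  out={3}∪out(21)={3,5}
  fail(19) 'cedce': from fail(18)=13 chase 'e': 13→7 ⇒ 8;  out=∅∪out(8)=∅
  fail(12) 'ceeebe': from fail(11)=0 chase 'e': 0 ⇒ 0;  out={2}∪out(0)={2}
  fail(20) 'cedcee': from fail(19)=8 chase 'e': 8 ⇒ 9;  out={4}∪out(9)={4}

Run:
[0] read 'e'  n0⇒n0
[1] read 'd'  n0⇒n1
[2] read 'a'  n1⇒n3 (via fail)
[3] read 'c'  n3⇒n7 (via fail)
[4] read 'e'  n7⇒n8
[5] read 'd'  n8⇒n17
[6] read 'c'  n17⇒n18
[7] read 'e'  n18⇒n19
[8] read 'e'  n19⇒n20  emit P4@[3:8]
[9] read 'b'  n20⇒n0 (via fail)
[10] read 'd'  n0⇒n1
[11] read 'e'  n1⇒n0 (via fail)
[12] read 'a'  n0⇒n3
[13] read 'e'  n3⇒n0 (via fail)
[14] read 'e'  n0⇒n0
[15] read 'b'  n0⇒n0
[16] read 'b'  n0⇒n0
[17] read 'a'  n0⇒n3
[18] read 'b'  n3⇒n0 (via fail)
[19] read 'e'  n0⇒n0
[20] read 'c'  n0⇒n7
[21] read 'e'  n7⇒n8
[22] read 'd'  n8⇒n17
[23] read 'c'  n17⇒n18
[24] read 'e'  n18⇒n19
[25] read 'e'  n19⇒n20  emit P4@[20:25]
[26] read 'd'  n20⇒n1 (via fail)
[27] read 'c'  n1⇒n13
[28] read 'e'  n13⇒n8 (via fail)
[29] read 'd'  n8⇒n17
[30] read 'c'  n17⇒n18
[31] read 'e'  n18⇒n19
[32] read 'e'  n19⇒n20  emit P4@[27:32]
[33] read 'd'  n20⇒n1 (via fail)
[34] read 'd'  n1⇒n2  emit P0@[33:34]
[35] read 'c'  n2⇒n13 (via fail)
[36] read 'd'  n13⇒n14
[37] read 'c'  n14⇒n15
[38] read 'd'  n15⇒n14 (via fail)
[39] read 'c'  n14⇒n15
[40] read 'b'  n15⇒n16  emit P3@[36:40],P5@[38:40]
[41] read 'c'  n16⇒n7 (via fail)
[42] read 'e'  n7⇒n8
[43] read 'd'  n8⇒n17
[44] read 'c'  n17⇒n18
[45] read 'e'  n18⇒n19
[46] read 'e'  n19⇒n20  emit P4@[41:46]
[47] read 'e'  n20⇒n10 (via fail)
[48] read 'd'  n10⇒n1 (via fail)
[49] read 'c'  n1⇒n13
[50] read 'b'  n13⇒n21  emit P5@[48:50]
[51] read 'a'  n21⇒n3 (via fail)
[52] read 'b'  n3⇒n0 (via fail)
[53] read 'a'  n0⇒n3
[54] read 'd'  n3⇒n4
[55] read 'e'  n4⇒n5
[56] read 'b'  n5⇒n6  emit P1@[53:56]
[57] read 'd'  n6⇒n1 (via fail)
[58] read 'c'  n1⇒n13
[59] read 'd'  n13⇒n14
[60] read 'c'  n14⇒n15
[61] read 'b'  n15⇒n16  emit P3@[57:61],P5@[59:61]
[62] read 'd'  n16⇒n1 (via fail)

All matches (sorted): [[8,4],[25,4],[32,4],[34,0],[40,3],[40,5],[46,4],[50,5],[56,1],[61,3],[61,5]]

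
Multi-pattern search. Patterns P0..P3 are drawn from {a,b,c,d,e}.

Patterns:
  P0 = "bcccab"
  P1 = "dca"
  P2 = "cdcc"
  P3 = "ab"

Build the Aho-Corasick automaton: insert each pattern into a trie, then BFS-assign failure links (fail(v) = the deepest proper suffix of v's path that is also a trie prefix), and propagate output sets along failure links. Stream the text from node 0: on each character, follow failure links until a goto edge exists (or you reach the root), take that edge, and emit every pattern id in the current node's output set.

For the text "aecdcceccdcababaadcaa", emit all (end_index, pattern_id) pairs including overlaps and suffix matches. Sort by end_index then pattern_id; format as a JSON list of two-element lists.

Build:
Trie (insert patterns):
  n0 'ε': a→14 b→1 c→10 d→7
  n1 'b': c→2
  n2 'bc': c→3
  n3 'bcc': c→4
  n4 'bccc': a→5
  n5 'bccca': b→6
  n6 'bcccab': ·  [P0 ends]
  n7 'd': c→8
  n8 'dc': a→9
  n9 'dca': ·  [P1 ends]
  n10 'c': d→11
  n11 'cd': c→12
  n12 'cdc': c→13
  n13 'cdcc': ·  [P2 ends]
  n14 'a': b→15
  n15 'ab': ·  [P3 ends]

Failure links (BFS by depth):
  fail(1) 'b': from fail(0)=0 chase 'b': 0 ⇒ 0;  out=∅∪out(0)=∅
  fail(7) 'd': from fail(0)=0 chase 'd': 0 ⇒ 0;  out=∅∪out(0)=∅
  fail(10) 'c': from fail(0)=0 chase 'c': 0 ⇒ 0;  out=∅∪out(0)=∅
  fail(14) 'a': from fail(0)=0 chase 'a': 0 ⇒ 0;  out=∅∪out(0)=∅
  fail(2) 'bc': from fail(1)=0 chase 'c': 0 ⇒ 10;  out=∅∪out(10)=∅
  fail(8) 'dc': from fail(7)=0 chase 'c': 0 ⇒ 10;  out=∅∪out(10)=∅
  fail(11) 'cd': from fail(10)=0 chase 'd': 0 ⇒ 7;  out=∅∪out(7)=∅
  fail(15) 'ab': from fail(14)=0 chase 'b': 0 ⇒ 1;  out={3}∪out(1)={3}
  fail(3) 'bcc': from fail(2)=10 chase 'c': 10→0 ⇒ 10;  out=∅∪out(10)=∅
  fail(9) 'dca': from fail(8)=10 chase 'a': 10→0 ⇒ 14;  out={1}∪out(14)={1}
  fail(12) 'cdc': from fail(11)=7 chase 'c': 7 ⇒ 8;  out=∅∪out(8)=∅
  fail(4) 'bccc': from fail(3)=10 chase 'c': 10→0 ⇒ 10;  out=∅∪out(10)=∅
  fail(13) 'cdcc': from fail(12)=8 chase 'c': 8→10→0 ⇒ 10;  out={2}∪out(10)={2}
  fail(5) 'bccca': from fail(4)=10 chase 'a': 10→0 ⇒ 14;  out=∅∪out(14)=∅
  fail(6) 'bcccab': from fail(5)=14 chase 'b': 14 ⇒ 15;  out={0}∪out(15)={0,3}

Run:
i=0 'a': node 0→14
i=1 'e': node 14→0 (fail-walked)
i=2 'c': node 0→10
i=3 'd': node 10→11
i=4 'c': node 11→12
i=5 'c': node 12→13  ** P2@[2:5]
i=6 'e': node 13→0 (fail-walked)
i=7 'c': node 0→10
i=8 'c': node 10→10 (fail-walked)
i=9 'd': node 10→11
i=10 'c': node 11→12
i=11 'a': node 12→9 (fail-walked)  ** P1@[9:11]
i=12 'b': node 9→15 (fail-walked)  ** P3@[11:12]
i=13 'a': node 15→14 (fail-walked)
i=14 'b': node 14→15  ** P3@[13:14]
i=15 'a': node 15→14 (fail-walked)
i=16 'a': node 14→14 (fail-walked)
i=17 'd': node 14→7 (fail-walked)
i=18 'c': node 7→8
i=19 'a': node 8→9  ** P1@[17:19]
i=20 'a': node 9→14 (fail-walked)

Result: [[5,2],[11,1],[12,3],[14,3],[19,1]]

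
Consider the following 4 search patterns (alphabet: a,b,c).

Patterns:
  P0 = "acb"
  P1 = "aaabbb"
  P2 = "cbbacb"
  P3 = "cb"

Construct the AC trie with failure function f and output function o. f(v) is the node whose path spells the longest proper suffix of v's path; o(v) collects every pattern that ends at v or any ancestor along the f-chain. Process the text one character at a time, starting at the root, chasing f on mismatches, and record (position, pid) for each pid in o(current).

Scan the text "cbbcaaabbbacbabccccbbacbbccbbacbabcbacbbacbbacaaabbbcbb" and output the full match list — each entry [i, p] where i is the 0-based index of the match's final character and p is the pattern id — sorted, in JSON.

Construct AC machine:
Trie nodes:
  0='ε' goto a→1 c→9
  1='a' goto a→4 c→2
  2='ac' goto b→3
  3='acb' goto ·  [P0 ends]
  4='aa' goto a→5
  5='aaa' goto b→6
  6='aaab' goto b→7
  7='aaabb' goto b→8
  8='aaabbb' goto ·  [P1 ends]
  9='c' goto b→10
  10='cb' goto b→11  [P3 ends]
  11='cbb' goto a→12
  12='cbba' goto c→13
  13='cbbac' goto b→14
  14='cbbacb' goto ·  [P2 ends]

BFS fail/out derivation:
  fail(1) 'a': from fail(0)=0 chase 'a': 0 ⇒ 0;  out=∅∪out(0)=∅
  fail(9) 'c': from fail(0)=0 chase 'c': 0 ⇒ 0;  out=∅∪out(0)=∅
  fail(2) 'ac': from fail(1)=0 chase 'c': 0 ⇒ 9;  out=∅∪out(9)=∅
  fail(4) 'aa': from fail(1)=0 chase 'a': 0 ⇒ 1;  out=∅∪out(1)=∅
  fail(10) 'cb': from fail(9)=0 chase 'b': 0 ⇒ 0;  out={3}∪out(0)={3}
  fail(3) 'acb': from fail(2)=9 chase 'b': 9 ⇒ 10;  out={0}∪out(10)={0,3}
  fail(5) 'aaa': from fail(4)=1 chase 'a': 1 ⇒ 4;  out=∅∪out(4)=∅
  fail(11) 'cbb': from fail(10)=0 chase 'b': 0 ⇒ 0;  out=∅∪out(0)=∅
  fail(6) 'aaab': from fail(5)=4 chase 'b': 4→1→0 ⇒ 0;  out=∅∪out(0)=∅
  fail(12) 'cbba': from fail(11)=0 chase 'a': 0 ⇒ 1;  out=∅∪out(1)=∅
  fail(7) 'aaabb': from fail(6)=0 chase 'b': 0 ⇒ 0;  out=∅∪out(0)=∅
  fail(13) 'cbbac': from fail(12)=1 chase 'c': 1 ⇒ 2;  out=∅∪out(2)=∅
  fail(8) 'aaabbb': from fail(7)=0 chase 'b': 0 ⇒ 0;  out={1}∪out(0)={1}
  fail(14) 'cbbacb': from fail(13)=2 chase 'b': 2 ⇒ 3;  out={2}∪out(3)={0,2,3}

Scan:
[0] read 'c'  n0⇒n9
[1] read 'b'  n9⇒n10  emit P3@[0:1]
[2] read 'b'  n10⇒n11
[3] read 'c'  n11⇒n9 (via fail)
[4] read 'a'  n9⇒n1 (via fail)
[5] read 'a'  n1⇒n4
[6] read 'a'  n4⇒n5
[7] read 'b'  n5⇒n6
[8] read 'b'  n6⇒n7
[9] read 'b'  n7⇒n8  emit P1@[4:9]
[10] read 'a'  n8⇒n1 (via fail)
[11] read 'c'  n1⇒n2
[12] read 'b'  n2⇒n3  emit P0@[10:12],P3@[11:12]
[13] read 'a'  n3⇒n1 (via fail)
[14] read 'b'  n1⇒n0 (via fail)
[15] read 'c'  n0⇒n9
[16] read 'c'  n9⇒n9 (via fail)
[17] read 'c'  n9⇒n9 (via fail)
[18] read 'c'  n9⇒n9 (via fail)
[19] read 'b'  n9⇒n10  emit P3@[18:19]
[20] read 'b'  n10⇒n11
[21] read 'a'  n11⇒n12
[22] read 'c'  n12⇒n13
[23] read 'b'  n13⇒n14  emit P0@[21:23],P2@[18:23],P3@[22:23]
[24] read 'b'  n14⇒n11 (via fail)
[25] read 'c'  n11⇒n9 (via fail)
[26] read 'c'  n9⇒n9 (via fail)
[27] read 'b'  n9⇒n10  emit P3@[26:27]
[28] read 'b'  n10⇒n11
[29] read 'a'  n11⇒n12
[30] read 'c'  n12⇒n13
[31] read 'b'  n13⇒n14  emit P0@[29:31],P2@[26:31],P3@[30:31]
[32] read 'a'  n14⇒n1 (via fail)
[33] read 'b'  n1⇒n0 (via fail)
[34] read 'c'  n0⇒n9
[35] read 'b'  n9⇒n10  emit P3@[34:35]
[36] read 'a'  n10⇒n1 (via fail)
[37] read 'c'  n1⇒n2
[38] read 'b'  n2⇒n3  emit P0@[36:38],P3@[37:38]
[39] read 'b'  n3⇒n11 (via fail)
[40] read 'a'  n11⇒n12
[41] read 'c'  n12⇒n13
[42] read 'b'  n13⇒n14  emit P0@[40:42],P2@[37:42],P3@[41:42]
[43] read 'b'  n14⇒n11 (via fail)
[44] read 'a'  n11⇒n12
[45] read 'c'  n12⇒n13
[46] read 'a'  n13⇒n1 (via fail)
[47] read 'a'  n1⇒n4
[48] read 'a'  n4⇒n5
[49] read 'b'  n5⇒n6
[50] read 'b'  n6⇒n7
[51] read 'b'  n7⇒n8  emit P1@[46:51]
[52] read 'c'  n8⇒n9 (via fail)
[53] read 'b'  n9⇒n10  emit P3@[52:53]
[54] read 'b'  n10⇒n11

Matches: [[1,3],[9,1],[12,0],[12,3],[19,3],[23,0],[23,2],[23,3],[27,3],[31,0],[31,2],[31,3],[35,3],[38,0],[38,3],[42,0],[42,2],[42,3],[51,1],[53,3]]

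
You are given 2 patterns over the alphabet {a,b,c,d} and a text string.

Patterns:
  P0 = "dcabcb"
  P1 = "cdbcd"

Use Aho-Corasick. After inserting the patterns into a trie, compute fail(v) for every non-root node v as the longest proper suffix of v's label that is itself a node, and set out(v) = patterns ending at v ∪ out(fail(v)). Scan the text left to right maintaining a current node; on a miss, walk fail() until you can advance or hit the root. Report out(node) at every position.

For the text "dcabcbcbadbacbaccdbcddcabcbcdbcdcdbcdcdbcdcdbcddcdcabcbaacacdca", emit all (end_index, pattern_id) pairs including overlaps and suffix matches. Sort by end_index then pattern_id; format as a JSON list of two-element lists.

Build automaton:
Trie nodes:
  0='ε' goto c→7 d→1
  1='d' goto c→2
  2='dc' goto a→3
  3='dca' goto b→4
  4='dcab' goto c→5
  5='dcabc' goto b→6
  6='dcabcb' goto ·  ←P0
  7='c' goto d→8
  8='cd' goto b→9
  9='cdb' goto c→10
  10='cdbc' goto d→11
  11='cdbcd' goto ·  ←P1

Failure links (BFS by depth):
  n1('d'): parent n0 fail=0; on 'd' 0 → fail=0;  out ∅∪∅=∅
  n7('c'): parent n0 fail=0; on 'c' 0 → fail=0;  out ∅∪∅=∅
  n2('dc'): parent n1 fail=0; on 'c' 0 → fail=7;  out ∅∪∅=∅
  n8('cd'): parent n7 fail=0; on 'd' 0 → fail=1;  out ∅∪∅=∅
  n3('dca'): parent n2 fail=7; on 'a' 7→0 → fail=0;  out ∅∪∅=∅
  n9('cdb'): parent n8 fail=1; on 'b' 1→0 → fail=0;  out ∅∪∅=∅
  n4('dcab'): parent n3 fail=0; on 'b' 0 → fail=0;  out ∅∪∅=∅
  n10('cdbc'): parent n9 fail=0; on 'c' 0 → fail=7;  out ∅∪∅=∅
  n5('dcabc'): parent n4 fail=0; on 'c' 0 → fail=7;  out ∅∪∅=∅
  n11('cdbcd'): parent n10 fail=7; on 'd' 7 → fail=8;  out {1}∪∅={1}
  n6('dcabcb'): parent n5 fail=7; on 'b' 7→0 → fail=0;  out {0}∪∅={0}

Text stream:
[0] read 'd'  n0⇒n1
[1] read 'c'  n1⇒n2
[2] read 'a'  n2⇒n3
[3] read 'b'  n3⇒n4
[4] read 'c'  n4⇒n5
[5] read 'b'  n5⇒n6  → match P0@[0:5]
[6] read 'c'  n6⇒n7 (fail-walked)
[7] read 'b'  n7⇒n0 (fail-walked)
[8] read 'a'  n0⇒n0
[9] read 'd'  n0⇒n1
[10] read 'b'  n1⇒n0 (fail-walked)
[11] read 'a'  n0⇒n0
[12] read 'c'  n0⇒n7
[13] read 'b'  n7⇒n0 (fail-walked)
[14] read 'a'  n0⇒n0
[15] read 'c'  n0⇒n7
[16] read 'c'  n7⇒n7 (fail-walked)
[17] read 'd'  n7⇒n8
[18] read 'b'  n8⇒n9
[19] read 'c'  n9⇒n10
[20] read 'd'  n10⇒n11  → match P1@[16:20]
[21] read 'd'  n11⇒n1 (fail-walked)
[22] read 'c'  n1⇒n2
[23] read 'a'  n2⇒n3
[24] read 'b'  n3⇒n4
[25] read 'c'  n4⇒n5
[26] read 'b'  n5⇒n6  → match P0@[21:26]
[27] read 'c'  n6⇒n7 (fail-walked)
[28] read 'd'  n7⇒n8
[29] read 'b'  n8⇒n9
[30] read 'c'  n9⇒n10
[31] read 'd'  n10⇒n11  → match P1@[27:31]
[32] read 'c'  n11⇒n2 (fail-walked)
[33] read 'd'  n2⇒n8 (fail-walked)
[34] read 'b'  n8⇒n9
[35] read 'c'  n9⇒n10
[36] read 'd'  n10⇒n11  → match P1@[32:36]
[37] read 'c'  n11⇒n2 (fail-walked)
[38] read 'd'  n2⇒n8 (fail-walked)
[39] read 'b'  n8⇒n9
[40] read 'c'  n9⇒n10
[41] read 'd'  n10⇒n11  → match P1@[37:41]
[42] read 'c'  n11⇒n2 (fail-walked)
[43] read 'd'  n2⇒n8 (fail-walked)
[44] read 'b'  n8⇒n9
[45] read 'c'  n9⇒n10
[46] read 'd'  n10⇒n11  → match P1@[42:46]
[47] read 'd'  n11⇒n1 (fail-walked)
[48] read 'c'  n1⇒n2
[49] read 'd'  n2⇒n8 (fail-walked)
[50] read 'c'  n8⇒n2 (fail-walked)
[51] read 'a'  n2⇒n3
[52] read 'b'  n3⇒n4
[53] read 'c'  n4⇒n5
[54] read 'b'  n5⇒n6  → match P0@[49:54]
[55] read 'a'  n6⇒n0 (fail-walked)
[56] read 'a'  n0⇒n0
[57] read 'c'  n0⇒n7
[58] read 'a'  n7⇒n0 (fail-walked)
[59] read 'c'  n0⇒n7
[60] read 'd'  n7⇒n8
[61] read 'c'  n8⇒n2 (fail-walked)
[62] read 'a'  n2⇒n3

All matches (sorted): [[5,0],[20,1],[26,0],[31,1],[36,1],[41,1],[46,1],[54,0]]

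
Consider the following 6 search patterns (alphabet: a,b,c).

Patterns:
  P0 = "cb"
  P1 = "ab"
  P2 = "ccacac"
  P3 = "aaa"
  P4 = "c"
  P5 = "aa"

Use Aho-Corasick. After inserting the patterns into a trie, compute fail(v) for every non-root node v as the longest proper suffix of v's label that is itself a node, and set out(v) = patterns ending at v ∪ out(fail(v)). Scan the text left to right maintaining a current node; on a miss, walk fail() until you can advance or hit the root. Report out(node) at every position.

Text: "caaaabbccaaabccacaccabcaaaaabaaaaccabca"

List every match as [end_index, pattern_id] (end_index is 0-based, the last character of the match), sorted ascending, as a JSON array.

Build automaton:
Trie nodes:
  0='ε' goto a→3 c→1
  1='c' goto b→2 c→5  [P4 ends]
  2='cb' goto ·  [P0 ends]
  3='a' goto a→10 b→4
  4='ab' goto ·  [P1 ends]
  5='cc' goto a→6
  6='cca' goto c→7
  7='ccac' goto a→8
  8='ccaca' goto c→9
  9='ccacac' goto ·  [P2 ends]
  10='aa' goto a→11  [P5 ends]
  11='aaa' goto ·  [P3 ends]

Failure links (BFS by depth):
  fail(1) 'c': from fail(0)=0 chase 'c': 0 ⇒ 0;  out={4}∪out(0)={4}
  fail(3) 'a': from fail(0)=0 chase 'a': 0 ⇒ 0;  out=∅∪out(0)=∅
  fail(2) 'cb': from fail(1)=0 chase 'b': 0 ⇒ 0;  out={0}∪out(0)={0}
  fail(4) 'ab': from fail(3)=0 chase 'b': 0 ⇒ 0;  out={1}∪out(0)={1}
  fail(5) 'cc': from fail(1)=0 chase 'c': 0 ⇒ 1;  out=∅∪out(1)={4}
  fail(10) 'aa': from fail(3)=0 chase 'a': 0 ⇒ 3;  out={5}∪out(3)={5}
  fail(6) 'cca': from fail(5)=1 chase 'a': 1→0 ⇒ 3;  out=∅∪out(3)=∅
  fail(11) 'aaa': from fail(10)=3 chase 'a': 3 ⇒ 10;  out={3}∪out(10)={3,5}
  fail(7) 'ccac': from fail(6)=3 chase 'c': 3→0 ⇒ 1;  out=∅∪out(1)={4}
  fail(8) 'ccaca': from fail(7)=1 chase 'a': 1→0 ⇒ 3;  out=∅∪out(3)=∅
  fail(9) 'ccacac': from fail(8)=3 chase 'c': 3→0 ⇒ 1;  out={2}∪out(1)={2,4}

Scan:
[0] read 'c'  n0⇒n1  → match P4@[0:0]
[1] read 'a'  n1⇒n3 (fail-walked)
[2] read 'a'  n3⇒n10  → match P5@[1:2]
[3] read 'a'  n10⇒n11  → match P3@[1:3],P5@[2:3]
[4] read 'a'  n11⇒n11 (fail-walked)  → match P3@[2:4],P5@[3:4]
[5] read 'b'  n11⇒n4 (fail-walked)  → match P1@[4:5]
[6] read 'b'  n4⇒n0 (fail-walked)
[7] read 'c'  n0⇒n1  → match P4@[7:7]
[8] read 'c'  n1⇒n5  → match P4@[8:8]
[9] read 'a'  n5⇒n6
[10] read 'a'  n6⇒n10 (fail-walked)  → match P5@[9:10]
[11] read 'a'  n10⇒n11  → match P3@[9:11],P5@[10:11]
[12] read 'b'  n11⇒n4 (fail-walked)  → match P1@[11:12]
[13] read 'c'  n4⇒n1 (fail-walked)  → match P4@[13:13]
[14] read 'c'  n1⇒n5  → match P4@[14:14]
[15] read 'a'  n5⇒n6
[16] read 'c'  n6⇒n7  → match P4@[16:16]
[17] read 'a'  n7⇒n8
[18] read 'c'  n8⇒n9  → match P2@[13:18],P4@[18:18]
[19] read 'c'  n9⇒n5 (fail-walked)  → match P4@[19:19]
[20] read 'a'  n5⇒n6
[21] read 'b'  n6⇒n4 (fail-walked)  → match P1@[20:21]
[22] read 'c'  n4⇒n1 (fail-walked)  → match P4@[22:22]
[23] read 'a'  n1⇒n3 (fail-walked)
[24] read 'a'  n3⇒n10  → match P5@[23:24]
[25] read 'a'  n10⇒n11  → match P3@[23:25],P5@[24:25]
[26] read 'a'  n11⇒n11 (fail-walked)  → match P3@[24:26],P5@[25:26]
[27] read 'a'  n11⇒n11 (fail-walked)  → match P3@[25:27],P5@[26:27]
[28] read 'b'  n11⇒n4 (fail-walked)  → match P1@[27:28]
[29] read 'a'  n4⇒n3 (fail-walked)
[30] read 'a'  n3⇒n10  → match P5@[29:30]
[31] read 'a'  n10⇒n11  → match P3@[29:31],P5@[30:31]
[32] read 'a'  n11⇒n11 (fail-walked)  → match P3@[30:32],P5@[31:32]
[33] read 'c'  n11⇒n1 (fail-walked)  → match P4@[33:33]
[34] read 'c'  n1⇒n5  → match P4@[34:34]
[35] read 'a'  n5⇒n6
[36] read 'b'  n6⇒n4 (fail-walked)  → match P1@[35:36]
[37] read 'c'  n4⇒n1 (fail-walked)  → match P4@[37:37]
[38] read 'a'  n1⇒n3 (fail-walked)

Matches: [[0,4],[2,5],[3,3],[3,5],[4,3],[4,5],[5,1],[7,4],[8,4],[10,5],[11,3],[11,5],[12,1],[13,4],[14,4],[16,4],[18,2],[18,4],[19,4],[21,1],[22,4],[24,5],[25,3],[25,5],[26,3],[26,5],[27,3],[27,5],[28,1],[30,5],[31,3],[31,5],[32,3],[32,5],[33,4],[34,4],[36,1],[37,4]]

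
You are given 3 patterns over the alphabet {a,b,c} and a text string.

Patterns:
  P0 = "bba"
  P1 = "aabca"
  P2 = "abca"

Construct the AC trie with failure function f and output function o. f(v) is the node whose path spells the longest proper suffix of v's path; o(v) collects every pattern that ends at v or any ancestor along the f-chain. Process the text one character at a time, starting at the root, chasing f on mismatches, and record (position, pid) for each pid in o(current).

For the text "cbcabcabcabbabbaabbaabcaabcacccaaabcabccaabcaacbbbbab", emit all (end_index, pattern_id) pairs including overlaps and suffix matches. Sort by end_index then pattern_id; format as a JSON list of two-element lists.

Build automaton:
Trie nodes:
  n0 'ε': a→4 b→1
  n1 'b': b→2
  n2 'bb': a→3
  n3 'bba': ·  [P0 ends]
  n4 'a': a→5 b→9
  n5 'aa': b→6
  n6 'aab': c→7
  n7 'aabc': a→8
  n8 'aabca': ·  [P1 ends]
  n9 'ab': c→10
  n10 'abc': a→11
  n11 'abca': ·  [P2 ends]

BFS fail/out derivation:
  n1('b'): parent n0 fail=0; on 'b' 0 → fail=0;  out ∅∪∅=∅
  n4('a'): parent n0 fail=0; on 'a' 0 → fail=0;  out ∅∪∅=∅
  n2('bb'): parent n1 fail=0; on 'b' 0 → fail=1;  out ∅∪∅=∅
  n5('aa'): parent n4 fail=0; on 'a' 0 → fail=4;  out ∅∪∅=∅
  n9('ab'): parent n4 fail=0; on 'b' 0 → fail=1;  out ∅∪∅=∅
  n3('bba'): parent n2 fail=1; on 'a' 1→0 → fail=4;  out {0}∪∅={0}
  n6('aab'): parent n5 fail=4; on 'b' 4 → fail=9;  out ∅∪∅=∅
  n10('abc'): parent n9 fail=1; on 'c' 1→0 → fail=0;  out ∅∪∅=∅
  n7('aabc'): parent n6 fail=9; on 'c' 9 → fail=10;  out ∅∪∅=∅
  n11('abca'): parent n10 fail=0; on 'a' 0 → fail=4;  out {2}∪∅={2}
  n8('aabca'): parent n7 fail=10; on 'a' 10 → fail=11;  out {1}∪{2}={1,2}

Text stream:
[0] read 'c'  n0⇒n0
[1] read 'b'  n0⇒n1
[2] read 'c'  n1⇒n0 (via fail)
[3] read 'a'  n0⇒n4
[4] read 'b'  n4⇒n9
[5] read 'c'  n9⇒n10
[6] read 'a'  n10⇒n11  ** P2@[3:6]
[7] read 'b'  n11⇒n9 (via fail)
[8] read 'c'  n9⇒n10
[9] read 'a'  n10⇒n11  ** P2@[6:9]
[10] read 'b'  n11⇒n9 (via fail)
[11] read 'b'  n9⇒n2 (via fail)
[12] read 'a'  n2⇒n3  ** P0@[10:12]
[13] read 'b'  n3⇒n9 (via fail)
[14] read 'b'  n9⇒n2 (via fail)
[15] read 'a'  n2⇒n3  ** P0@[13:15]
[16] read 'a'  n3⇒n5 (via fail)
[17] read 'b'  n5⇒n6
[18] read 'b'  n6⇒n2 (via fail)
[19] read 'a'  n2⇒n3  ** P0@[17:19]
[20] read 'a'  n3⇒n5 (via fail)
[21] read 'b'  n5⇒n6
[22] read 'c'  n6⇒n7
[23] read 'a'  n7⇒n8  ** P1@[19:23],P2@[20:23]
[24] read 'a'  n8⇒n5 (via fail)
[25] read 'b'  n5⇒n6
[26] read 'c'  n6⇒n7
[27] read 'a'  n7⇒n8  ** P1@[23:27],P2@[24:27]
[28] read 'c'  n8⇒n0 (via fail)
[29] read 'c'  n0⇒n0
[30] read 'c'  n0⇒n0
[31] read 'a'  n0⇒n4
[32] read 'a'  n4⇒n5
[33] read 'a'  n5⇒n5 (via fail)
[34] read 'b'  n5⇒n6
[35] read 'c'  n6⇒n7
[36] read 'a'  n7⇒n8  ** P1@[32:36],P2@[33:36]
[37] read 'b'  n8⇒n9 (via fail)
[38] read 'c'  n9⇒n10
[39] read 'c'  n10⇒n0 (via fail)
[40] read 'a'  n0⇒n4
[41] read 'a'  n4⇒n5
[42] read 'b'  n5⇒n6
[43] read 'c'  n6⇒n7
[44] read 'a'  n7⇒n8  ** P1@[40:44],P2@[41:44]
[45] read 'a'  n8⇒n5 (via fail)
[46] read 'c'  n5⇒n0 (via fail)
[47] read 'b'  n0⇒n1
[48] read 'b'  n1⇒n2
[49] read 'b'  n2⇒n2 (via fail)
[50] read 'b'  n2⇒n2 (via fail)
[51] read 'a'  n2⇒n3  ** P0@[49:51]
[52] read 'b'  n3⇒n9 (via fail)

All matches (sorted): [[6,2],[9,2],[12,0],[15,0],[19,0],[23,1],[23,2],[27,1],[27,2],[36,1],[36,2],[44,1],[44,2],[51,0]]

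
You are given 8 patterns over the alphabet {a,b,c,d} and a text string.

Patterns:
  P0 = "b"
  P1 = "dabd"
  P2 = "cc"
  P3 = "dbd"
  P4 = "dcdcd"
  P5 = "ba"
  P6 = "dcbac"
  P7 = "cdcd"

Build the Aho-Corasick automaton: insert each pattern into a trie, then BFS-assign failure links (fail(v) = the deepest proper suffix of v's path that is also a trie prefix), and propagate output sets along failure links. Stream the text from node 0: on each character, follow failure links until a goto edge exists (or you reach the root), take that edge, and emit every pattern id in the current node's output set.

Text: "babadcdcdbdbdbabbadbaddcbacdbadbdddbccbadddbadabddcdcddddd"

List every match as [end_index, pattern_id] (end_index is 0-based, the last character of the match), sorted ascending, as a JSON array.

Build automaton:
Trie nodes:
  0='ε' goto b→1 c→6 d→2
  1='b' goto a→14  ←P0
  2='d' goto a→3 b→8 c→10
  3='da' goto b→4
  4='dab' goto d→5
  5='dabd' goto ·  ←P1
  6='c' goto c→7 d→18
  7='cc' goto ·  ←P2
  8='db' goto d→9
  9='dbd' goto ·  ←P3
  10='dc' goto b→15 d→11
  11='dcd' goto c→12
  12='dcdc' goto d→13
  13='dcdcd' goto ·  ←P4
  14='ba' goto ·  ←P5
  15='dcb' goto a→16
  16='dcba' goto c→17
  17='dcbac' goto ·  ←P6
  18='cd' goto c→19
  19='cdc' goto d→20
  20='cdcd' goto ·  ←P7

BFS fail/out derivation:
  fail(1) 'b': from fail(0)=0 chase 'b': 0 ⇒ 0;  out={0}∪out(0)={0}
  fail(2) 'd': from fail(0)=0 chase 'd': 0 ⇒ 0;  out=∅∪out(0)=∅
  fail(6) 'c': from fail(0)=0 chase 'c': 0 ⇒ 0;  out=∅∪out(0)=∅
  fail(3) 'da': from fail(2)=0 chase 'a': 0 ⇒ 0;  out=∅∪out(0)=∅
  fail(7) 'cc': from fail(6)=0 chase 'c': 0 ⇒ 6;  out={2}∪out(6)={2}
  fail(8) 'db': from fail(2)=0 chase 'b': 0 ⇒ 1;  out=∅∪out(1)={0}
  fail(10) 'dc': from fail(2)=0 chase 'c': 0 ⇒ 6;  out=∅∪out(6)=∅
  fail(14) 'ba': from fail(1)=0 chase 'a': 0 ⇒ 0;  out={5}∪out(0)={5}
  fail(18) 'cd': from fail(6)=0 chase 'd': 0 ⇒ 2;  out=∅∪out(2)=∅
  fail(4) 'dab': from fail(3)=0 chase 'b': 0 ⇒ 1;  out=∅∪out(1)={0}
  fail(9) 'dbd': from fail(8)=1 chase 'd': 1→0 ⇒ 2;  out={3}∪out(2)={3}
  fail(11) 'dcd': from fail(10)=6 chase 'd': 6 ⇒ 18;  out=∅∪out(18)=∅
  fail(15) 'dcb': from fail(10)=6 chase 'b': 6→0 ⇒ 1;  out=∅∪out(1)={0}
  fail(19) 'cdc': from fail(18)=2 chase 'c': 2 ⇒ 10;  out=∅∪out(10)=∅
  fail(5) 'dabd': from fail(4)=1 chase 'd': 1→0 ⇒ 2;  out={1}∪out(2)={1}
  fail(12) 'dcdc': from fail(11)=18 chase 'c': 18 ⇒ 19;  out=∅∪out(19)=∅
  fail(16) 'dcba': from fail(15)=1 chase 'a': 1 ⇒ 14;  out=∅∪out(14)={5}
  fail(20) 'cdcd': from fail(19)=10 chase 'd': 10 ⇒ 11;  out={7}∪out(11)={7}
  fail(13) 'dcdcd': from fail(12)=19 chase 'd': 19 ⇒ 20;  out={4}∪out(20)={4,7}
  fail(17) 'dcbac': from fail(16)=14 chase 'c': 14→0 ⇒ 6;  out={6}∪out(6)={6}

Scan:
i=0 'b': node 0→1  ** P0@[0:0]
i=1 'a': node 1→14  ** P5@[0:1]
i=2 'b': node 14→1 (via fail)  ** P0@[2:2]
i=3 'a': node 1→14  ** P5@[2:3]
i=4 'd': node 14→2 (via fail)
i=5 'c': node 2→10
i=6 'd': node 10→11
i=7 'c': node 11→12
i=8 'd': node 12→13  ** P4@[4:8],P7@[5:8]
i=9 'b': node 13→8 (via fail)  ** P0@[9:9]
i=10 'd': node 8→9  ** P3@[8:10]
i=11 'b': node 9→8 (via fail)  ** P0@[11:11]
i=12 'd': node 8→9  ** P3@[10:12]
i=13 'b': node 9→8 (via fail)  ** P0@[13:13]
i=14 'a': node 8→14 (via fail)  ** P5@[13:14]
i=15 'b': node 14→1 (via fail)  ** P0@[15:15]
i=16 'b': node 1→1 (via fail)  ** P0@[16:16]
i=17 'a': node 1→14  ** P5@[16:17]
i=18 'd': node 14→2 (via fail)
i=19 'b': node 2→8  ** P0@[19:19]
i=20 'a': node 8→14 (via fail)  ** P5@[19:20]
i=21 'd': node 14→2 (via fail)
i=22 'd': node 2→2 (via fail)
i=23 'c': node 2→10
i=24 'b': node 10→15  ** P0@[24:24]
i=25 'a': node 15→16  ** P5@[24:25]
i=26 'c': node 16→17  ** P6@[22:26]
i=27 'd': node 17→18 (via fail)
i=28 'b': node 18→8 (via fail)  ** P0@[28:28]
i=29 'a': node 8→14 (via fail)  ** P5@[28:29]
i=30 'd': node 14→2 (via fail)
i=31 'b': node 2→8  ** P0@[31:31]
i=32 'd': node 8→9  ** P3@[30:32]
i=33 'd': node 9→2 (via fail)
i=34 'd': node 2→2 (via fail)
i=35 'b': node 2→8  ** P0@[35:35]
i=36 'c': node 8→6 (via fail)
i=37 'c': node 6→7  ** P2@[36:37]
i=38 'b': node 7→1 (via fail)  ** P0@[38:38]
i=39 'a': node 1→14  ** P5@[38:39]
i=40 'd': node 14→2 (via fail)
i=41 'd': node 2→2 (via fail)
i=42 'd': node 2→2 (via fail)
i=43 'b': node 2→8  ** P0@[43:43]
i=44 'a': node 8→14 (via fail)  ** P5@[43:44]
i=45 'd': node 14→2 (via fail)
i=46 'a': node 2→3
i=47 'b': node 3→4  ** P0@[47:47]
i=48 'd': node 4→5  ** P1@[45:48]
i=49 'd': node 5→2 (via fail)
i=50 'c': node 2→10
i=51 'd': node 10→11
i=52 'c': node 11→12
i=53 'd': node 12→13  ** P4@[49:53],P7@[50:53]
i=54 'd': node 13→2 (via fail)
i=55 'd': node 2→2 (via fail)
i=56 'd': node 2→2 (via fail)
i=57 'd': node 2→2 (via fail)

All matches (sorted): [[0,0],[1,5],[2,0],[3,5],[8,4],[8,7],[9,0],[10,3],[11,0],[12,3],[13,0],[14,5],[15,0],[16,0],[17,5],[19,0],[20,5],[24,0],[25,5],[26,6],[28,0],[29,5],[31,0],[32,3],[35,0],[37,2],[38,0],[39,5],[43,0],[44,5],[47,0],[48,1],[53,4],[53,7]]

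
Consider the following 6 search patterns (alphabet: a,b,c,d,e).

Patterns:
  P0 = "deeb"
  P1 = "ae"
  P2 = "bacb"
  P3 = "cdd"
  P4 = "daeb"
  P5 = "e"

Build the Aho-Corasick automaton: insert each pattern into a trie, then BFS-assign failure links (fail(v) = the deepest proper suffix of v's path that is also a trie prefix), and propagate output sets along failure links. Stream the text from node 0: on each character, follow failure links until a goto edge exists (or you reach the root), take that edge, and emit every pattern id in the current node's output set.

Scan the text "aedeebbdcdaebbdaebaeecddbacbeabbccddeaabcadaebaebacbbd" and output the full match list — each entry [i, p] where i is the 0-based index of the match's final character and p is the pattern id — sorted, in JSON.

Construct AC machine:
Trie (insert patterns):
  n0 'ε': a→5 b→7 c→11 d→1 e→17
  n1 'd': a→14 e→2
  n2 'de': e→3
  n3 'dee': b→4
  n4 'deeb': ·  ←P0
  n5 'a': e→6
  n6 'ae': ·  ←P1
  n7 'b': a→8
  n8 'ba': c→9
  n9 'bac': b→10
  n10 'bacb': ·  ←P2
  n11 'c': d→12
  n12 'cd': d→13
  n13 'cdd': ·  ←P3
  n14 'da': e→15
  n15 'dae': b→16
  n16 'daeb': ·  ←P4
  n17 'e': ·  ←P5

BFS fail/out derivation:
  n1('d'): parent n0 fail=0; on 'd' 0 → fail=0;  out ∅∪∅=∅
  n5('a'): parent n0 fail=0; on 'a' 0 → fail=0;  out ∅∪∅=∅
  n7('b'): parent n0 fail=0; on 'b' 0 → fail=0;  out ∅∪∅=∅
  n11('c'): parent n0 fail=0; on 'c' 0 → fail=0;  out ∅∪∅=∅
  n17('e'): parent n0 fail=0; on 'e' 0 → fail=0;  out {5}∪∅={5}
  n2('de'): parent n1 fail=0; on 'e' 0 → fail=17;  out ∅∪{5}={5}
  n6('ae'): parent n5 fail=0; on 'e' 0 → fail=17;  out {1}∪{5}={1,5}
  n8('ba'): parent n7 fail=0; on 'a' 0 → fail=5;  out ∅∪∅=∅
  n12('cd'): parent n11 fail=0; on 'd' 0 → fail=1;  out ∅∪∅=∅
  n14('da'): parent n1 fail=0; on 'a' 0 → fail=5;  out ∅∪∅=∅
  n3('dee'): parent n2 fail=17; on 'e' 17→0 → fail=17;  out ∅∪{5}={5}
  n9('bac'): parent n8 fail=5; on 'c' 5→0 → fail=11;  out ∅∪∅=∅
  n13('cdd'): parent n12 fail=1; on 'd' 1→0 → fail=1;  out {3}∪∅={3}
  n15('dae'): parent n14 fail=5; on 'e' 5 → fail=6;  out ∅∪{1,5}={1,5}
  n4('deeb'): parent n3 fail=17; on 'b' 17→0 → fail=7;  out {0}∪∅={0}
  n10('bacb'): parent n9 fail=11; on 'b' 11→0 → fail=7;  out {2}∪∅={2}
  n16('daeb'): parent n15 fail=6; on 'b' 6→17→0 → fail=7;  out {4}∪∅={4}

Run:
pos 0 'a': at 5
pos 1 'e': at 6  → match P1@[0:1],P5@[1:1]
pos 2 'd': at 1 (fail-walked)
pos 3 'e': at 2  → match P5@[3:3]
pos 4 'e': at 3  → match P5@[4:4]
pos 5 'b': at 4  → match P0@[2:5]
pos 6 'b': at 7 (fail-walked)
pos 7 'd': at 1 (fail-walked)
pos 8 'c': at 11 (fail-walked)
pos 9 'd': at 12
pos 10 'a': at 14 (fail-walked)
pos 11 'e': at 15  → match P1@[10:11],P5@[11:11]
pos 12 'b': at 16  → match P4@[9:12]
pos 13 'b': at 7 (fail-walked)
pos 14 'd': at 1 (fail-walked)
pos 15 'a': at 14
pos 16 'e': at 15  → match P1@[15:16],P5@[16:16]
pos 17 'b': at 16  → match P4@[14:17]
pos 18 'a': at 8 (fail-walked)
pos 19 'e': at 6 (fail-walked)  → match P1@[18:19],P5@[19:19]
pos 20 'e': at 17 (fail-walked)  → match P5@[20:20]
pos 21 'c': at 11 (fail-walked)
pos 22 'd': at 12
pos 23 'd': at 13  → match P3@[21:23]
pos 24 'b': at 7 (fail-walked)
pos 25 'a': at 8
pos 26 'c': at 9
pos 27 'b': at 10  → match P2@[24:27]
pos 28 'e': at 17 (fail-walked)  → match P5@[28:28]
pos 29 'a': at 5 (fail-walked)
pos 30 'b': at 7 (fail-walked)
pos 31 'b': at 7 (fail-walked)
pos 32 'c': at 11 (fail-walked)
pos 33 'c': at 11 (fail-walked)
pos 34 'd': at 12
pos 35 'd': at 13  → match P3@[33:35]
pos 36 'e': at 2 (fail-walked)  → match P5@[36:36]
pos 37 'a': at 5 (fail-walked)
pos 38 'a': at 5 (fail-walked)
pos 39 'b': at 7 (fail-walked)
pos 40 'c': at 11 (fail-walked)
pos 41 'a': at 5 (fail-walked)
pos 42 'd': at 1 (fail-walked)
pos 43 'a': at 14
pos 44 'e': at 15  → match P1@[43:44],P5@[44:44]
pos 45 'b': at 16  → match P4@[42:45]
pos 46 'a': at 8 (fail-walked)
pos 47 'e': at 6 (fail-walked)  → match P1@[46:47],P5@[47:47]
pos 48 'b': at 7 (fail-walked)
pos 49 'a': at 8
pos 50 'c': at 9
pos 51 'b': at 10  → match P2@[48:51]
pos 52 'b': at 7 (fail-walked)
pos 53 'd': at 1 (fail-walked)

Matches: [[1,1],[1,5],[3,5],[4,5],[5,0],[11,1],[11,5],[12,4],[16,1],[16,5],[17,4],[19,1],[19,5],[20,5],[23,3],[27,2],[28,5],[35,3],[36,5],[44,1],[44,5],[45,4],[47,1],[47,5],[51,2]]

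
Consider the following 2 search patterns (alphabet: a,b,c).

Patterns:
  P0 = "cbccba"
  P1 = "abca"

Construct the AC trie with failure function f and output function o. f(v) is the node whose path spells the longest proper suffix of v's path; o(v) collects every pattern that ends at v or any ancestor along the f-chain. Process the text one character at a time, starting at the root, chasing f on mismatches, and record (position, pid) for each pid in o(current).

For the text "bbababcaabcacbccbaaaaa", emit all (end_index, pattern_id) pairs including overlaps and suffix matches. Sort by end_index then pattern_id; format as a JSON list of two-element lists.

Construct AC machine:
Trie (insert patterns):
  n0 'ε': a→7 c→1
  n1 'c': b→2
  n2 'cb': c→3
  n3 'cbc': c→4
  n4 'cbcc': b→5
  n5 'cbccb': a→6
  n6 'cbccba': ·  ←P0
  n7 'a': b→8
  n8 'ab': c→9
  n9 'abc': a→10
  n10 'abca': ·  ←P1

BFS fail/out derivation:
  fail(1) 'c': from fail(0)=0 chase 'c': 0 ⇒ 0;  out=∅∪out(0)=∅
  fail(7) 'a': from fail(0)=0 chase 'a': 0 ⇒ 0;  out=∅∪out(0)=∅
  fail(2) 'cb': from fail(1)=0 chase 'b': 0 ⇒ 0;  out=∅∪out(0)=∅
  fail(8) 'ab': from fail(7)=0 chase 'b': 0 ⇒ 0;  out=∅∪out(0)=∅
  fail(3) 'cbc': from fail(2)=0 chase 'c': 0 ⇒ 1;  out=∅∪out(1)=∅
  fail(9) 'abc': from fail(8)=0 chase 'c': 0 ⇒ 1;  out=∅∪out(1)=∅
  fail(4) 'cbcc': from fail(3)=1 chase 'c': 1→0 ⇒ 1;  out=∅∪out(1)=∅
  fail(10) 'abca': from fail(9)=1 chase 'a': 1→0 ⇒ 7;  out={1}∪out(7)={1}
  fail(5) 'cbccb': from fail(4)=1 chase 'b': 1 ⇒ 2;  out=∅∪out(2)=∅
  fail(6) 'cbccba': from fail(5)=2 chase 'a': 2→0 ⇒ 7;  out={0}∪out(7)={0}

Run:
[0] read 'b'  n0⇒n0
[1] read 'b'  n0⇒n0
[2] read 'a'  n0⇒n7
[3] read 'b'  n7⇒n8
[4] read 'a'  n8⇒n7 (via fail)
[5] read 'b'  n7⇒n8
[6] read 'c'  n8⇒n9
[7] read 'a'  n9⇒n10  → match P1@[4:7]
[8] read 'a'  n10⇒n7 (via fail)
[9] read 'b'  n7⇒n8
[10] read 'c'  n8⇒n9
[11] read 'a'  n9⇒n10  → match P1@[8:11]
[12] read 'c'  n10⇒n1 (via fail)
[13] read 'b'  n1⇒n2
[14] read 'c'  n2⇒n3
[15] read 'c'  n3⇒n4
[16] read 'b'  n4⇒n5
[17] read 'a'  n5⇒n6  → match P0@[12:17]
[18] read 'a'  n6⇒n7 (via fail)
[19] read 'a'  n7⇒n7 (via fail)
[20] read 'a'  n7⇒n7 (via fail)
[21] read 'a'  n7⇒n7 (via fail)

All matches (sorted): [[7,1],[11,1],[17,0]]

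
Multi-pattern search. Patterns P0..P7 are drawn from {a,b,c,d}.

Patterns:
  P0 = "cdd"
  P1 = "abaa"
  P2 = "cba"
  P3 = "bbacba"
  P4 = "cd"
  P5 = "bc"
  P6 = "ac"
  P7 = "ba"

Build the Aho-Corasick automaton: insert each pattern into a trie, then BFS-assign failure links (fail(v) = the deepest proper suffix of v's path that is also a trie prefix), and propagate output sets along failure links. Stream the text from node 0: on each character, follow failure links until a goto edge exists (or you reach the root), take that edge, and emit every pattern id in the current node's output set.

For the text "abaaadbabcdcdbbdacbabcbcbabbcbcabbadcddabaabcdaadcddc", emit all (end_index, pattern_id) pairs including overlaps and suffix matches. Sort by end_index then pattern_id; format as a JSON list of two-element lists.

Construct AC machine:
Trie nodes:
  n0 'ε': a→4 b→10 c→1
  n1 'c': b→8 d→2
  n2 'cd': d→3  ←P4
  n3 'cdd': ·  ←P0
  n4 'a': b→5 c→17
  n5 'ab': a→6
  n6 'aba': a→7
  n7 'abaa': ·  ←P1
  n8 'cb': a→9
  n9 'cba': ·  ←P2
  n10 'b': a→18 b→11 c→16
  n11 'bb': a→12
  n12 'bba': c→13
  n13 'bbac': b→14
  n14 'bbacb': a→15
  n15 'bbacba': ·  ←P3
  n16 'bc': ·  ←P5
  n17 'ac': ·  ←P6
  n18 'ba': ·  ←P7

BFS fail/out derivation:
  n1('c'): parent n0 fail=0; on 'c' 0 → fail=0;  out ∅∪∅=∅
  n4('a'): parent n0 fail=0; on 'a' 0 → fail=0;  out ∅∪∅=∅
  n10('b'): parent n0 fail=0; on 'b' 0 → fail=0;  out ∅∪∅=∅
  n2('cd'): parent n1 fail=0; on 'd' 0 → fail=0;  out {4}∪∅={4}
  n5('ab'): parent n4 fail=0; on 'b' 0 → fail=10;  out ∅∪∅=∅
  n8('cb'): parent n1 fail=0; on 'b' 0 → fail=10;  out ∅∪∅=∅
  n11('bb'): parent n10 fail=0; on 'b' 0 → fail=10;  out ∅∪∅=∅
  n16('bc'): parent n10 fail=0; on 'c' 0 → fail=1;  out {5}∪∅={5}
  n17('ac'): parent n4 fail=0; on 'c' 0 → fail=1;  out {6}∪∅={6}
  n18('ba'): parent n10 fail=0; on 'a' 0 → fail=4;  out {7}∪∅={7}
  n3('cdd'): parent n2 fail=0; on 'd' 0 → fail=0;  out {0}∪∅={0}
  n6('aba'): parent n5 fail=10; on 'a' 10 → fail=18;  out ∅∪{7}={7}
  n9('cba'): parent n8 fail=10; on 'a' 10 → fail=18;  out {2}∪{7}={2,7}
  n12('bba'): parent n11 fail=10; on 'a' 10 → fail=18;  out ∅∪{7}={7}
  n7('abaa'): parent n6 fail=18; on 'a' 18→4→0 → fail=4;  out {1}∪∅={1}
  n13('bbac'): parent n12 fail=18; on 'c' 18→4 → fail=17;  out ∅∪{6}={6}
  n14('bbacb'): parent n13 fail=17; on 'b' 17→1 → fail=8;  out ∅∪∅=∅
  n15('bbacba'): parent n14 fail=8; on 'a' 8 → fail=9;  out {3}∪{2,7}={2,3,7}

Scan:
i=0 'a': node 0→4
i=1 'b': node 4→5
i=2 'a': node 5→6  → match P7@[1:2]
i=3 'a': node 6→7  → match P1@[0:3]
i=4 'a': node 7→4 (fail-walked)
i=5 'd': node 4→0 (fail-walked)
i=6 'b': node 0→10
i=7 'a': node 10→18  → match P7@[6:7]
i=8 'b': node 18→5 (fail-walked)
i=9 'c': node 5→16 (fail-walked)  → match P5@[8:9]
i=10 'd': node 16→2 (fail-walked)  → match P4@[9:10]
i=11 'c': node 2→1 (fail-walked)
i=12 'd': node 1→2  → match P4@[11:12]
i=13 'b': node 2→10 (fail-walked)
i=14 'b': node 10→11
i=15 'd': node 11→0 (fail-walked)
i=16 'a': node 0→4
i=17 'c': node 4→17  → match P6@[16:17]
i=18 'b': node 17→8 (fail-walked)
i=19 'a': node 8→9  → match P2@[17:19],P7@[18:19]
i=20 'b': node 9→5 (fail-walked)
i=21 'c': node 5→16 (fail-walked)  → match P5@[20:21]
i=22 'b': node 16→8 (fail-walked)
i=23 'c': node 8→16 (fail-walked)  → match P5@[22:23]
i=24 'b': node 16→8 (fail-walked)
i=25 'a': node 8→9  → match P2@[23:25],P7@[24:25]
i=26 'b': node 9→5 (fail-walked)
i=27 'b': node 5→11 (fail-walked)
i=28 'c': node 11→16 (fail-walked)  → match P5@[27:28]
i=29 'b': node 16→8 (fail-walked)
i=30 'c': node 8→16 (fail-walked)  → match P5@[29:30]
i=31 'a': node 16→4 (fail-walked)
i=32 'b': node 4→5
i=33 'b': node 5→11 (fail-walked)
i=34 'a': node 11→12  → match P7@[33:34]
i=35 'd': node 12→0 (fail-walked)
i=36 'c': node 0→1
i=37 'd': node 1→2  → match P4@[36:37]
i=38 'd': node 2→3  → match P0@[36:38]
i=39 'a': node 3→4 (fail-walked)
i=40 'b': node 4→5
i=41 'a': node 5→6  → match P7@[40:41]
i=42 'a': node 6→7  → match P1@[39:42]
i=43 'b': node 7→5 (fail-walked)
i=44 'c': node 5→16 (fail-walked)  → match P5@[43:44]
i=45 'd': node 16→2 (fail-walked)  → match P4@[44:45]
i=46 'a': node 2→4 (fail-walked)
i=47 'a': node 4→4 (fail-walked)
i=48 'd': node 4→0 (fail-walked)
i=49 'c': node 0→1
i=50 'd': node 1→2  → match P4@[49:50]
i=51 'd': node 2→3  → match P0@[49:51]
i=52 'c': node 3→1 (fail-walked)

Result: [[2,7],[3,1],[7,7],[9,5],[10,4],[12,4],[17,6],[19,2],[19,7],[21,5],[23,5],[25,2],[25,7],[28,5],[30,5],[34,7],[37,4],[38,0],[41,7],[42,1],[44,5],[45,4],[50,4],[51,0]]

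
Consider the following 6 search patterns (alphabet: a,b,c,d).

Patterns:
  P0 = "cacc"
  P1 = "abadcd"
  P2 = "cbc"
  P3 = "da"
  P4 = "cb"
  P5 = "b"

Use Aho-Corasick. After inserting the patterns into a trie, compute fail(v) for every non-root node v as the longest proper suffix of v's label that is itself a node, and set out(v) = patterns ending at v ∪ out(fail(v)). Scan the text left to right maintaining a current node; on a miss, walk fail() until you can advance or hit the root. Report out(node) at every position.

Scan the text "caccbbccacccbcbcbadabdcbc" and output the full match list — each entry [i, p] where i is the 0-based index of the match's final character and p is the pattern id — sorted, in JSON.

Build:
Trie nodes:
  0='ε' goto a→5 b→15 c→1 d→13
  1='c' goto a→2 b→11
  2='ca' goto c→3
  3='cac' goto c→4
  4='cacc' goto ·  [P0 ends]
  5='a' goto b→6
  6='ab' goto a→7
  7='aba' goto d→8
  8='abad' goto c→9
  9='abadc' goto d→10
  10='abadcd' goto ·  [P1 ends]
  11='cb' goto c→12  [P4 ends]
  12='cbc' goto ·  [P2 ends]
  13='d' goto a→14
  14='da' goto ·  [P3 ends]
  15='b' goto ·  [P5 ends]

Failure links (BFS by depth):
  fail(1) 'c': from fail(0)=0 chase 'c': 0 ⇒ 0;  out=∅∪out(0)=∅
  fail(5) 'a': from fail(0)=0 chase 'a': 0 ⇒ 0;  out=∅∪out(0)=∅
  fail(13) 'd': from fail(0)=0 chase 'd': 0 ⇒ 0;  out=∅∪out(0)=∅
  fail(15) 'b': from fail(0)=0 chase 'b': 0 ⇒ 0;  out={5}∪out(0)={5}
  fail(2) 'ca': from fail(1)=0 chase 'a': 0 ⇒ 5;  out=∅∪out(5)=∅
  fail(6) 'ab': from fail(5)=0 chase 'b': 0 ⇒ 15;  out=∅∪out(15)={5}
  fail(11) 'cb': from fail(1)=0 chase 'b': 0 ⇒ 15;  out={4}∪out(15)={4,5}
  fail(14) 'da': from fail(13)=0 chase 'a': 0 ⇒ 5;  out={3}∪out(5)={3}
  fail(3) 'cac': from fail(2)=5 chase 'c': 5→0 ⇒ 1;  out=∅∪out(1)=∅
  fail(7) 'aba': from fail(6)=15 chase 'a': 15→0 ⇒ 5;  out=∅∪out(5)=∅
  fail(12) 'cbc': from fail(11)=15 chase 'c': 15→0 ⇒ 1;  out={2}∪out(1)={2}
  fail(4) 'cacc': from fail(3)=1 chase 'c': 1→0 ⇒ 1;  out={0}∪out(1)={0}
  fail(8) 'abad': from fail(7)=5 chase 'd': 5→0 ⇒ 13;  out=∅∪out(13)=∅
  fail(9) 'abadc': from fail(8)=13 chase 'c': 13→0 ⇒ 1;  out=∅∪out(1)=∅
  fail(10) 'abadcd': from fail(9)=1 chase 'd': 1→0 ⇒ 13;  out={1}∪out(13)={1}

Text stream:
[0] read 'c'  n0⇒n1
[1] read 'a'  n1⇒n2
[2] read 'c'  n2⇒n3
[3] read 'c'  n3⇒n4  ** P0@[0:3]
[4] read 'b'  n4⇒n11 (fail-walked)  ** P4@[3:4],P5@[4:4]
[5] read 'b'  n11⇒n15 (fail-walked)  ** P5@[5:5]
[6] read 'c'  n15⇒n1 (fail-walked)
[7] read 'c'  n1⇒n1 (fail-walked)
[8] read 'a'  n1⇒n2
[9] read 'c'  n2⇒n3
[10] read 'c'  n3⇒n4  ** P0@[7:10]
[11] read 'c'  n4⇒n1 (fail-walked)
[12] read 'b'  n1⇒n11  ** P4@[11:12],P5@[12:12]
[13] read 'c'  n11⇒n12  ** P2@[11:13]
[14] read 'b'  n12⇒n11 (fail-walked)  ** P4@[13:14],P5@[14:14]
[15] read 'c'  n11⇒n12  ** P2@[13:15]
[16] read 'b'  n12⇒n11 (fail-walked)  ** P4@[15:16],P5@[16:16]
[17] read 'a'  n11⇒n5 (fail-walked)
[18] read 'd'  n5⇒n13 (fail-walked)
[19] read 'a'  n13⇒n14  ** P3@[18:19]
[20] read 'b'  n14⇒n6 (fail-walked)  ** P5@[20:20]
[21] read 'd'  n6⇒n13 (fail-walked)
[22] read 'c'  n13⇒n1 (fail-walked)
[23] read 'b'  n1⇒n11  ** P4@[22:23],P5@[23:23]
[24] read 'c'  n11⇒n12  ** P2@[22:24]

All matches (sorted): [[3,0],[4,4],[4,5],[5,5],[10,0],[12,4],[12,5],[13,2],[14,4],[14,5],[15,2],[16,4],[16,5],[19,3],[20,5],[23,4],[23,5],[24,2]]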